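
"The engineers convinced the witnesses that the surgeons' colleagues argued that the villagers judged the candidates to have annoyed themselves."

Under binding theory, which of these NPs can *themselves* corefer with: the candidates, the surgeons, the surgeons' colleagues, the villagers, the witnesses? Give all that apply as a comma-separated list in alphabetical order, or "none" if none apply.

*themselves* is a reflexive; Principle A requires it to be bound within its binding domain — the clause headed by 'annoyed'.
— the candidates: subject of the clause headed by 'annoyed'; c-commands the reflexive within its binding domain — allowed (Principle A).
— the surgeons: possessor inside the subject DP of the clause headed by 'argued'; does not c-command the reflexive — cannot bind it (Principle A).
— the surgeons' colleagues: subject of the clause headed by 'argued'; c-commands the reflexive but lies outside its binding domain — cannot bind it (Principle A).
— the villagers: subject of the clause headed by 'judged'; c-commands the reflexive but lies outside its binding domain — cannot bind it (Principle A).
— the witnesses: object of the matrix clause; c-commands the reflexive but lies outside its binding domain — cannot bind it (Principle A).

the candidates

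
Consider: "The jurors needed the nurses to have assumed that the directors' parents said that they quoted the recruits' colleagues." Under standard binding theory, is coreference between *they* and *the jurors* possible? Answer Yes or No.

*the jurors* is an R-expression; Principle C requires it to be free (not bound by any c-commanding expression).
— they: subject of the clause headed by 'quoted'; the pronoun does not c-command the R-expression — coreference allowed.

Yes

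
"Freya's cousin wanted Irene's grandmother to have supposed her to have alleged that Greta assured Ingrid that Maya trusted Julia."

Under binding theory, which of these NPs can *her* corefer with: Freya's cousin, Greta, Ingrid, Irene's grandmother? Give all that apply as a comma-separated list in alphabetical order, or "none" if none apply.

*her* is a pronoun; Principle B requires it to be free in its binding domain — the clause headed by 'supposed'.
— Freya's cousin: subject of the matrix clause; c-commands the pronoun but lies outside its binding domain — allowed.
— Greta: subject of the clause headed by 'assured'; is c-commanded by the pronoun; coreference would bind this R-expression — blocked (Principle C).
— Ingrid: object of the clause headed by 'assured'; is c-commanded by the pronoun; coreference would bind this R-expression — blocked (Principle C).
— Irene's grandmother: subject of the clause headed by 'supposed'; c-commands the pronoun within its binding domain — blocked (Principle B).

Freya's cousin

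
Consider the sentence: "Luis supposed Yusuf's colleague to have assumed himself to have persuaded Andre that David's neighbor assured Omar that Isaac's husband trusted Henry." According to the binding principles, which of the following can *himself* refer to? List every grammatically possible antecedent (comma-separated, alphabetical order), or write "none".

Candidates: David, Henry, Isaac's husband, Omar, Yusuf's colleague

*himself* is a reflexive; Principle A requires it to be bound within its binding domain — the clause headed by 'assumed'.
— David: possessor inside the subject DP of the clause headed by 'assured'; does not c-command the reflexive — cannot bind it (Principle A).
— Henry: object of the clause headed by 'trusted'; does not c-command the reflexive — cannot bind it (Principle A).
— Isaac's husband: subject of the clause headed by 'trusted'; does not c-command the reflexive — cannot bind it (Principle A).
— Omar: object of the clause headed by 'assured'; does not c-command the reflexive — cannot bind it (Principle A).
— Yusuf's colleague: subject of the clause headed by 'assumed'; c-commands the reflexive within its binding domain — allowed (Principle A).

Yusuf's colleague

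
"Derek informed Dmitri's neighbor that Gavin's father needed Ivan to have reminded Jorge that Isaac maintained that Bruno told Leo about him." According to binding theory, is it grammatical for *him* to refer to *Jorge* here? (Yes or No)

Yes

*Jorge* is an R-expression; Principle C requires it to be free (not bound by any c-commanding expression).
— him: second object of the clause headed by 'told'; the pronoun does not c-command the R-expression — coreference allowed.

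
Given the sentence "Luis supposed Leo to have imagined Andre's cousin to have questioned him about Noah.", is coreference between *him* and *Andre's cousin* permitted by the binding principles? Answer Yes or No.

No

*him* is a pronoun; Principle B requires it to be free in its binding domain — the clause headed by 'questioned'.
— Andre's cousin: subject of the clause headed by 'questioned'; c-commands the pronoun within its binding domain — blocked (Principle B).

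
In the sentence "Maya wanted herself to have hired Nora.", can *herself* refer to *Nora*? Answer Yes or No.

*herself* is a reflexive; Principle A requires it to be bound within its binding domain — the matrix clause.
— Nora: object of the clause headed by 'hired'; does not c-command the reflexive — cannot bind it (Principle A).

No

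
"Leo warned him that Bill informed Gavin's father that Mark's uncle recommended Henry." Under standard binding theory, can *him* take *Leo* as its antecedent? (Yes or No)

No

*him* is a pronoun; Principle B requires it to be free in its binding domain — the matrix clause.
— Leo: subject of the matrix clause; c-commands the pronoun within its binding domain — blocked (Principle B).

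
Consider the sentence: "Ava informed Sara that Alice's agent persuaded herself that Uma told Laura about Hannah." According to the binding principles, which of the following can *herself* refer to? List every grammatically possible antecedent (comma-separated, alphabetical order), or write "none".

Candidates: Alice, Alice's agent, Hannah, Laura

*herself* is a reflexive; Principle A requires it to be bound within its binding domain — the clause headed by 'persuaded'.
— Alice: possessor inside the subject DP of the clause headed by 'persuaded'; does not c-command the reflexive — cannot bind it (Principle A).
— Alice's agent: subject of the clause headed by 'persuaded'; c-commands the reflexive within its binding domain — allowed (Principle A).
— Hannah: second object of the clause headed by 'told'; does not c-command the reflexive — cannot bind it (Principle A).
— Laura: object of the clause headed by 'told'; does not c-command the reflexive — cannot bind it (Principle A).

Alice's agent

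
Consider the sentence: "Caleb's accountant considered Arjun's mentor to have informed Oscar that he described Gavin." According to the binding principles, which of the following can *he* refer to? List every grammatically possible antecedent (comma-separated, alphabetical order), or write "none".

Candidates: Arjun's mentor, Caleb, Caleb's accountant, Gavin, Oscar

Arjun's mentor, Caleb, Caleb's accountant, Oscar

*he* is a pronoun; Principle B requires it to be free in its binding domain — the clause headed by 'described'.
— Arjun's mentor: subject of the clause headed by 'informed'; c-commands the pronoun but lies outside its binding domain — allowed.
— Caleb: possessor inside the subject DP of the matrix clause; does not c-command the pronoun — Principle B does not apply; allowed.
— Caleb's accountant: subject of the matrix clause; c-commands the pronoun but lies outside its binding domain — allowed.
— Gavin: object of the clause headed by 'described'; is c-commanded by the pronoun; coreference would bind this R-expression — blocked (Principle C).
— Oscar: object of the clause headed by 'informed'; c-commands the pronoun but lies outside its binding domain — allowed.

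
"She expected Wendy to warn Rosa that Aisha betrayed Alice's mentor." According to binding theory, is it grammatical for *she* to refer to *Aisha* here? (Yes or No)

*Aisha* is an R-expression; Principle C requires it to be free (not bound by any c-commanding expression).
— she: subject of the matrix clause; the pronoun c-commands the R-expression — coreference blocked (Principle C).

No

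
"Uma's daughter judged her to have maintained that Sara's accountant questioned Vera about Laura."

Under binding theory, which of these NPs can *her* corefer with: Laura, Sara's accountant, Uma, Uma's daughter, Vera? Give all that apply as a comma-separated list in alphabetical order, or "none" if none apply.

*her* is a pronoun; Principle B requires it to be free in its binding domain — the matrix clause.
— Laura: second object of the clause headed by 'questioned'; is c-commanded by the pronoun; coreference would bind this R-expression — blocked (Principle C).
— Sara's accountant: subject of the clause headed by 'questioned'; is c-commanded by the pronoun; coreference would bind this R-expression — blocked (Principle C).
— Uma: possessor inside the subject DP of the matrix clause; does not c-command the pronoun — Principle B does not apply; allowed.
— Uma's daughter: subject of the matrix clause; c-commands the pronoun within its binding domain — blocked (Principle B).
— Vera: object of the clause headed by 'questioned'; is c-commanded by the pronoun; coreference would bind this R-expression — blocked (Principle C).

Uma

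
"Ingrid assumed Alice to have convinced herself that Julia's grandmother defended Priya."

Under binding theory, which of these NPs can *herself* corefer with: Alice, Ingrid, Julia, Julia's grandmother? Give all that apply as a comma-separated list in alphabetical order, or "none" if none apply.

*herself* is a reflexive; Principle A requires it to be bound within its binding domain — the clause headed by 'convinced'.
— Alice: subject of the clause headed by 'convinced'; c-commands the reflexive within its binding domain — allowed (Principle A).
— Ingrid: subject of the matrix clause; c-commands the reflexive but lies outside its binding domain — cannot bind it (Principle A).
— Julia: possessor inside the subject DP of the clause headed by 'defended'; does not c-command the reflexive — cannot bind it (Principle A).
— Julia's grandmother: subject of the clause headed by 'defended'; does not c-command the reflexive — cannot bind it (Principle A).

Alice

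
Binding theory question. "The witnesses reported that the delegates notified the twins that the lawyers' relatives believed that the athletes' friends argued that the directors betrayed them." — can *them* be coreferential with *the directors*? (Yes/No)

No

*them* is a pronoun; Principle B requires it to be free in its binding domain — the clause headed by 'betrayed'.
— the directors: subject of the clause headed by 'betrayed'; c-commands the pronoun within its binding domain — blocked (Principle B).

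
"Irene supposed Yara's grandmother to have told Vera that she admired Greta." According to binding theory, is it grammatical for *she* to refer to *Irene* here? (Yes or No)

*Irene* is an R-expression; Principle C requires it to be free (not bound by any c-commanding expression).
— she: subject of the clause headed by 'admired'; the pronoun does not c-command the R-expression — coreference allowed.

Yes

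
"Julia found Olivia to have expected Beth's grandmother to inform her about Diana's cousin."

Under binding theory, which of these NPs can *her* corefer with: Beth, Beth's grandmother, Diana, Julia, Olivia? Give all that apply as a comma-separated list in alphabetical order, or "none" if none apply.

Beth, Julia, Olivia

*her* is a pronoun; Principle B requires it to be free in its binding domain — the clause headed by 'inform'.
— Beth: possessor inside the subject DP of the clause headed by 'inform'; does not c-command the pronoun — Principle B does not apply; allowed.
— Beth's grandmother: subject of the clause headed by 'inform'; c-commands the pronoun within its binding domain — blocked (Principle B).
— Diana: possessor inside the second object DP of the clause headed by 'inform'; is c-commanded by the pronoun; coreference would bind this R-expression — blocked (Principle C).
— Julia: subject of the matrix clause; c-commands the pronoun but lies outside its binding domain — allowed.
— Olivia: subject of the clause headed by 'expected'; c-commands the pronoun but lies outside its binding domain — allowed.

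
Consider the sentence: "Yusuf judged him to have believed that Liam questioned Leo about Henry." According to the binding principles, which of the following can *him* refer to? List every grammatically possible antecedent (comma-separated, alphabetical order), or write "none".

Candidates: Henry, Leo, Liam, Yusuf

*him* is a pronoun; Principle B requires it to be free in its binding domain — the matrix clause.
— Henry: second object of the clause headed by 'questioned'; is c-commanded by the pronoun; coreference would bind this R-expression — blocked (Principle C).
— Leo: object of the clause headed by 'questioned'; is c-commanded by the pronoun; coreference would bind this R-expression — blocked (Principle C).
— Liam: subject of the clause headed by 'questioned'; is c-commanded by the pronoun; coreference would bind this R-expression — blocked (Principle C).
— Yusuf: subject of the matrix clause; c-commands the pronoun within its binding domain — blocked (Principle B).

none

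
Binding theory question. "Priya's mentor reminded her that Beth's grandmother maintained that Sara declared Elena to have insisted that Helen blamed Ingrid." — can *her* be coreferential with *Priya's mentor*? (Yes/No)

*her* is a pronoun; Principle B requires it to be free in its binding domain — the matrix clause.
— Priya's mentor: subject of the matrix clause; c-commands the pronoun within its binding domain — blocked (Principle B).

No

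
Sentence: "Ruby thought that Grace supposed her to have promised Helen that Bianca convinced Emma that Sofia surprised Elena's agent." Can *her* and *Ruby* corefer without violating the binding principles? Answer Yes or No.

*Ruby* is an R-expression; Principle C requires it to be free (not bound by any c-commanding expression).
— her: subject of the clause headed by 'promised'; the pronoun does not c-command the R-expression — coreference allowed.

Yes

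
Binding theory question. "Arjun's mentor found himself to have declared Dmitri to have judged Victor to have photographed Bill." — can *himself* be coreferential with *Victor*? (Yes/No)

*himself* is a reflexive; Principle A requires it to be bound within its binding domain — the matrix clause.
— Victor: subject of the clause headed by 'photographed'; does not c-command the reflexive — cannot bind it (Principle A).

No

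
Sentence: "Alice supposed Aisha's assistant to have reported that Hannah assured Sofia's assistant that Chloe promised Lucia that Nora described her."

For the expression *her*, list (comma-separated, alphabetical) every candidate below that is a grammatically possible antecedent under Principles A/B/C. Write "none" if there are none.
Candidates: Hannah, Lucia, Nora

*her* is a pronoun; Principle B requires it to be free in its binding domain — the clause headed by 'described'.
— Hannah: subject of the clause headed by 'assured'; c-commands the pronoun but lies outside its binding domain — allowed.
— Lucia: object of the clause headed by 'promised'; c-commands the pronoun but lies outside its binding domain — allowed.
— Nora: subject of the clause headed by 'described'; c-commands the pronoun within its binding domain — blocked (Principle B).

Hannah, Lucia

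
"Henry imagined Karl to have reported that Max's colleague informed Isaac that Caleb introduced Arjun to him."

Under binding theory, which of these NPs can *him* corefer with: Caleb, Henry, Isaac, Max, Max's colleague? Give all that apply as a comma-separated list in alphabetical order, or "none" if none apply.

Henry, Isaac, Max, Max's colleague

*him* is a pronoun; Principle B requires it to be free in its binding domain — the clause headed by 'introduced'.
— Caleb: subject of the clause headed by 'introduced'; c-commands the pronoun within its binding domain — blocked (Principle B).
— Henry: subject of the matrix clause; c-commands the pronoun but lies outside its binding domain — allowed.
— Isaac: object of the clause headed by 'informed'; c-commands the pronoun but lies outside its binding domain — allowed.
— Max: possessor inside the subject DP of the clause headed by 'informed'; does not c-command the pronoun — Principle B does not apply; allowed.
— Max's colleague: subject of the clause headed by 'informed'; c-commands the pronoun but lies outside its binding domain — allowed.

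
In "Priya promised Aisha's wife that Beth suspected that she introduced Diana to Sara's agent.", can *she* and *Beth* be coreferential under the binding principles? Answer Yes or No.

*Beth* is an R-expression; Principle C requires it to be free (not bound by any c-commanding expression).
— she: subject of the clause headed by 'introduced'; the pronoun does not c-command the R-expression — coreference allowed.

Yes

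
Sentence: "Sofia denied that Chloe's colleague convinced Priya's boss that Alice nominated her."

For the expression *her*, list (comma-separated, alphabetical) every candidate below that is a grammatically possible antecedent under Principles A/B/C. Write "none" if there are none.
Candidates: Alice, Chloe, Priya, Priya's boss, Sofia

Chloe, Priya, Priya's boss, Sofia

*her* is a pronoun; Principle B requires it to be free in its binding domain — the clause headed by 'nominated'.
— Alice: subject of the clause headed by 'nominated'; c-commands the pronoun within its binding domain — blocked (Principle B).
— Chloe: possessor inside the subject DP of the clause headed by 'convinced'; does not c-command the pronoun — Principle B does not apply; allowed.
— Priya: possessor inside the object DP of the clause headed by 'convinced'; does not c-command the pronoun — Principle B does not apply; allowed.
— Priya's boss: object of the clause headed by 'convinced'; c-commands the pronoun but lies outside its binding domain — allowed.
— Sofia: subject of the matrix clause; c-commands the pronoun but lies outside its binding domain — allowed.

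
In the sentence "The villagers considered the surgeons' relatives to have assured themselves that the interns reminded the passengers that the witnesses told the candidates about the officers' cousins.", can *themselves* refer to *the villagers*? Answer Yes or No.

No

*themselves* is a reflexive; Principle A requires it to be bound within its binding domain — the clause headed by 'assured'.
— the villagers: subject of the matrix clause; c-commands the reflexive but lies outside its binding domain — cannot bind it (Principle A).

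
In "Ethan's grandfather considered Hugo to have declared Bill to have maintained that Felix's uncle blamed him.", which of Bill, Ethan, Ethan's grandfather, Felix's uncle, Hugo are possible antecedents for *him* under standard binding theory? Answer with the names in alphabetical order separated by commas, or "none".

Bill, Ethan, Ethan's grandfather, Hugo

*him* is a pronoun; Principle B requires it to be free in its binding domain — the clause headed by 'blamed'.
— Bill: subject of the clause headed by 'maintained'; c-commands the pronoun but lies outside its binding domain — allowed.
— Ethan: possessor inside the subject DP of the matrix clause; does not c-command the pronoun — Principle B does not apply; allowed.
— Ethan's grandfather: subject of the matrix clause; c-commands the pronoun but lies outside its binding domain — allowed.
— Felix's uncle: subject of the clause headed by 'blamed'; c-commands the pronoun within its binding domain — blocked (Principle B).
— Hugo: subject of the clause headed by 'declared'; c-commands the pronoun but lies outside its binding domain — allowed.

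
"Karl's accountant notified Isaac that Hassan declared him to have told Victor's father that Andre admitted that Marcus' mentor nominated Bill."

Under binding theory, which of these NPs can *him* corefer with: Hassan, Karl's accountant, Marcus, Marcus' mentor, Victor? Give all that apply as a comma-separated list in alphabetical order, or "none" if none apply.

Karl's accountant

*him* is a pronoun; Principle B requires it to be free in its binding domain — the clause headed by 'declared'.
— Hassan: subject of the clause headed by 'declared'; c-commands the pronoun within its binding domain — blocked (Principle B).
— Karl's accountant: subject of the matrix clause; c-commands the pronoun but lies outside its binding domain — allowed.
— Marcus: possessor inside the subject DP of the clause headed by 'nominated'; is c-commanded by the pronoun; coreference would bind this R-expression — blocked (Principle C).
— Marcus' mentor: subject of the clause headed by 'nominated'; is c-commanded by the pronoun; coreference would bind this R-expression — blocked (Principle C).
— Victor: possessor inside the object DP of the clause headed by 'told'; is c-commanded by the pronoun; coreference would bind this R-expression — blocked (Principle C).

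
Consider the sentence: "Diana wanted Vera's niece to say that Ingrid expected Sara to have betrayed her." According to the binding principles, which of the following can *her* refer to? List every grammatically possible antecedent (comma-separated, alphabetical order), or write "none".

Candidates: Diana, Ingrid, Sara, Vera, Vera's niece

Diana, Ingrid, Vera, Vera's niece

*her* is a pronoun; Principle B requires it to be free in its binding domain — the clause headed by 'betrayed'.
— Diana: subject of the matrix clause; c-commands the pronoun but lies outside its binding domain — allowed.
— Ingrid: subject of the clause headed by 'expected'; c-commands the pronoun but lies outside its binding domain — allowed.
— Sara: subject of the clause headed by 'betrayed'; c-commands the pronoun within its binding domain — blocked (Principle B).
— Vera: possessor inside the subject DP of the clause headed by 'say'; does not c-command the pronoun — Principle B does not apply; allowed.
— Vera's niece: subject of the clause headed by 'say'; c-commands the pronoun but lies outside its binding domain — allowed.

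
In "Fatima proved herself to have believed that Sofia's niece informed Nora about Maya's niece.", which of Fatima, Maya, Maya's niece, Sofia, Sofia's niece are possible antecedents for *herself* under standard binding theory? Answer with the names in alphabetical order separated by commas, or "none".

Fatima

*herself* is a reflexive; Principle A requires it to be bound within its binding domain — the matrix clause.
— Fatima: subject of the matrix clause; c-commands the reflexive within its binding domain — allowed (Principle A).
— Maya: possessor inside the second object DP of the clause headed by 'informed'; does not c-command the reflexive — cannot bind it (Principle A).
— Maya's niece: second object of the clause headed by 'informed'; does not c-command the reflexive — cannot bind it (Principle A).
— Sofia: possessor inside the subject DP of the clause headed by 'informed'; does not c-command the reflexive — cannot bind it (Principle A).
— Sofia's niece: subject of the clause headed by 'informed'; does not c-command the reflexive — cannot bind it (Principle A).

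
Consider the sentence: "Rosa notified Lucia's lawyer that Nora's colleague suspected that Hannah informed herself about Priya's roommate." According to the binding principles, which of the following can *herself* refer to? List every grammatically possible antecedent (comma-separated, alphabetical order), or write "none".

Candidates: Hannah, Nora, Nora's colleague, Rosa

Hannah

*herself* is a reflexive; Principle A requires it to be bound within its binding domain — the clause headed by 'informed'.
— Hannah: subject of the clause headed by 'informed'; c-commands the reflexive within its binding domain — allowed (Principle A).
— Nora: possessor inside the subject DP of the clause headed by 'suspected'; does not c-command the reflexive — cannot bind it (Principle A).
— Nora's colleague: subject of the clause headed by 'suspected'; c-commands the reflexive but lies outside its binding domain — cannot bind it (Principle A).
— Rosa: subject of the matrix clause; c-commands the reflexive but lies outside its binding domain — cannot bind it (Principle A).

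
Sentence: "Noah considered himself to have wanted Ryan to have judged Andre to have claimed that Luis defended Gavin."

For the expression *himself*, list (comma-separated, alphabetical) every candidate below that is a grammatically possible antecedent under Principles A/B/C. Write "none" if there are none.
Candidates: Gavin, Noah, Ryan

Noah

*himself* is a reflexive; Principle A requires it to be bound within its binding domain — the matrix clause.
— Gavin: object of the clause headed by 'defended'; does not c-command the reflexive — cannot bind it (Principle A).
— Noah: subject of the matrix clause; c-commands the reflexive within its binding domain — allowed (Principle A).
— Ryan: subject of the clause headed by 'judged'; does not c-command the reflexive — cannot bind it (Principle A).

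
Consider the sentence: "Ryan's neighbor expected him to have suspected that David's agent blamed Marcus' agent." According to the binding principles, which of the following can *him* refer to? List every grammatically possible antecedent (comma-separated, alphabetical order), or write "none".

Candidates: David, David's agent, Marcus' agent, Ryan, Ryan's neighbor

Ryan

*him* is a pronoun; Principle B requires it to be free in its binding domain — the matrix clause.
— David: possessor inside the subject DP of the clause headed by 'blamed'; is c-commanded by the pronoun; coreference would bind this R-expression — blocked (Principle C).
— David's agent: subject of the clause headed by 'blamed'; is c-commanded by the pronoun; coreference would bind this R-expression — blocked (Principle C).
— Marcus' agent: object of the clause headed by 'blamed'; is c-commanded by the pronoun; coreference would bind this R-expression — blocked (Principle C).
— Ryan: possessor inside the subject DP of the matrix clause; does not c-command the pronoun — Principle B does not apply; allowed.
— Ryan's neighbor: subject of the matrix clause; c-commands the pronoun within its binding domain — blocked (Principle B).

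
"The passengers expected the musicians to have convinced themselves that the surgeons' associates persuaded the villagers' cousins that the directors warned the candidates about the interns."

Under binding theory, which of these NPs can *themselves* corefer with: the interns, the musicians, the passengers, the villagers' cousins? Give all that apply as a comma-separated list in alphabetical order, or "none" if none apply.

*themselves* is a reflexive; Principle A requires it to be bound within its binding domain — the clause headed by 'convinced'.
— the interns: second object of the clause headed by 'warned'; does not c-command the reflexive — cannot bind it (Principle A).
— the musicians: subject of the clause headed by 'convinced'; c-commands the reflexive within its binding domain — allowed (Principle A).
— the passengers: subject of the matrix clause; c-commands the reflexive but lies outside its binding domain — cannot bind it (Principle A).
— the villagers' cousins: object of the clause headed by 'persuaded'; does not c-command the reflexive — cannot bind it (Principle A).

the musicians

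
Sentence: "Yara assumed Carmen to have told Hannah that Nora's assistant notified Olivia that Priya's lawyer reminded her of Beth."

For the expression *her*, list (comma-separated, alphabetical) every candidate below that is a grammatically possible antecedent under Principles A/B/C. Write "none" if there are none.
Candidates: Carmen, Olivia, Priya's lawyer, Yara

*her* is a pronoun; Principle B requires it to be free in its binding domain — the clause headed by 'reminded'.
— Carmen: subject of the clause headed by 'told'; c-commands the pronoun but lies outside its binding domain — allowed.
— Olivia: object of the clause headed by 'notified'; c-commands the pronoun but lies outside its binding domain — allowed.
— Priya's lawyer: subject of the clause headed by 'reminded'; c-commands the pronoun within its binding domain — blocked (Principle B).
— Yara: subject of the matrix clause; c-commands the pronoun but lies outside its binding domain — allowed.

Carmen, Olivia, Yara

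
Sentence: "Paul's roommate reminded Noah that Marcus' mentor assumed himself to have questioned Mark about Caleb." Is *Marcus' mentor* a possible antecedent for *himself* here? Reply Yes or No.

*himself* is a reflexive; Principle A requires it to be bound within its binding domain — the clause headed by 'assumed'.
— Marcus' mentor: subject of the clause headed by 'assumed'; c-commands the reflexive within its binding domain — allowed (Principle A).

Yes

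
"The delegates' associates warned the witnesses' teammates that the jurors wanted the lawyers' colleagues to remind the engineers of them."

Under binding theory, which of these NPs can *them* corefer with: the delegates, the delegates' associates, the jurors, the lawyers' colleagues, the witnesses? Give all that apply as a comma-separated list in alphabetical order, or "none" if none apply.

*them* is a pronoun; Principle B requires it to be free in its binding domain — the clause headed by 'remind'.
— the delegates: possessor inside the subject DP of the matrix clause; does not c-command the pronoun — Principle B does not apply; allowed.
— the delegates' associates: subject of the matrix clause; c-commands the pronoun but lies outside its binding domain — allowed.
— the jurors: subject of the clause headed by 'wanted'; c-commands the pronoun but lies outside its binding domain — allowed.
— the lawyers' colleagues: subject of the clause headed by 'remind'; c-commands the pronoun within its binding domain — blocked (Principle B).
— the witnesses: possessor inside the object DP of the matrix clause; does not c-command the pronoun — Principle B does not apply; allowed.

the delegates, the delegates' associates, the jurors, the witnesses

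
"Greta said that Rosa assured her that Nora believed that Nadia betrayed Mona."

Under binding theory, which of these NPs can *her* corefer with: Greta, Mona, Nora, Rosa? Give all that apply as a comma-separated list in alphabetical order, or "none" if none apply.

Greta

*her* is a pronoun; Principle B requires it to be free in its binding domain — the clause headed by 'assured'.
— Greta: subject of the matrix clause; c-commands the pronoun but lies outside its binding domain — allowed.
— Mona: object of the clause headed by 'betrayed'; is c-commanded by the pronoun; coreference would bind this R-expression — blocked (Principle C).
— Nora: subject of the clause headed by 'believed'; is c-commanded by the pronoun; coreference would bind this R-expression — blocked (Principle C).
— Rosa: subject of the clause headed by 'assured'; c-commands the pronoun within its binding domain — blocked (Principle B).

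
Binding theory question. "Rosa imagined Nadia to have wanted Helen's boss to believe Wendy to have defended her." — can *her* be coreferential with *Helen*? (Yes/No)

Yes

*her* is a pronoun; Principle B requires it to be free in its binding domain — the clause headed by 'defended'.
— Helen: possessor inside the subject DP of the clause headed by 'believe'; does not c-command the pronoun — Principle B does not apply; allowed.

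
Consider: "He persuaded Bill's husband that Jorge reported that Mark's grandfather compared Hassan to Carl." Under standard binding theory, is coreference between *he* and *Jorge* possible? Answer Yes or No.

*Jorge* is an R-expression; Principle C requires it to be free (not bound by any c-commanding expression).
— he: subject of the matrix clause; the pronoun c-commands the R-expression — coreference blocked (Principle C).

No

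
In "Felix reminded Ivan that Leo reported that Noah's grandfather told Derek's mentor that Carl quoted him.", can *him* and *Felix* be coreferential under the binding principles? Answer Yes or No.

*Felix* is an R-expression; Principle C requires it to be free (not bound by any c-commanding expression).
— him: object of the clause headed by 'quoted'; the pronoun does not c-command the R-expression — coreference allowed.

Yes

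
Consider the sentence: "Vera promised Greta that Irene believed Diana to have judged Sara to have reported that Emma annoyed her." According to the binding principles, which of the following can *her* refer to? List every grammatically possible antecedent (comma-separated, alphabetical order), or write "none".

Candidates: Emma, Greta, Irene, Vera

Greta, Irene, Vera

*her* is a pronoun; Principle B requires it to be free in its binding domain — the clause headed by 'annoyed'.
— Emma: subject of the clause headed by 'annoyed'; c-commands the pronoun within its binding domain — blocked (Principle B).
— Greta: object of the matrix clause; c-commands the pronoun but lies outside its binding domain — allowed.
— Irene: subject of the clause headed by 'believed'; c-commands the pronoun but lies outside its binding domain — allowed.
— Vera: subject of the matrix clause; c-commands the pronoun but lies outside its binding domain — allowed.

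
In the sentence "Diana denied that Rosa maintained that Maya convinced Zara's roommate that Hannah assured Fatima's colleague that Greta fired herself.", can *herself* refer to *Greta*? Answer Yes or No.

Yes

*herself* is a reflexive; Principle A requires it to be bound within its binding domain — the clause headed by 'fired'.
— Greta: subject of the clause headed by 'fired'; c-commands the reflexive within its binding domain — allowed (Principle A).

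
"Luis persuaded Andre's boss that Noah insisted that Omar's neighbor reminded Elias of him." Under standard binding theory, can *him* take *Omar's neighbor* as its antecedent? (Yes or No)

*him* is a pronoun; Principle B requires it to be free in its binding domain — the clause headed by 'reminded'.
— Omar's neighbor: subject of the clause headed by 'reminded'; c-commands the pronoun within its binding domain — blocked (Principle B).

No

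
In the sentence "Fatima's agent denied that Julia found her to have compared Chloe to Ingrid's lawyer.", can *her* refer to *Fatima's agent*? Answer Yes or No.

Yes

*her* is a pronoun; Principle B requires it to be free in its binding domain — the clause headed by 'found'.
— Fatima's agent: subject of the matrix clause; c-commands the pronoun but lies outside its binding domain — allowed.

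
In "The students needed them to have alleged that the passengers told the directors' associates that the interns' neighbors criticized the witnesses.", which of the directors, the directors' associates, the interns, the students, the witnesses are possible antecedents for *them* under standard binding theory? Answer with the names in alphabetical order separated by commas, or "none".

none

*them* is a pronoun; Principle B requires it to be free in its binding domain — the matrix clause.
— the directors: possessor inside the object DP of the clause headed by 'told'; is c-commanded by the pronoun; coreference would bind this R-expression — blocked (Principle C).
— the directors' associates: object of the clause headed by 'told'; is c-commanded by the pronoun; coreference would bind this R-expression — blocked (Principle C).
— the interns: possessor inside the subject DP of the clause headed by 'criticized'; is c-commanded by the pronoun; coreference would bind this R-expression — blocked (Principle C).
— the students: subject of the matrix clause; c-commands the pronoun within its binding domain — blocked (Principle B).
— the witnesses: object of the clause headed by 'criticized'; is c-commanded by the pronoun; coreference would bind this R-expression — blocked (Principle C).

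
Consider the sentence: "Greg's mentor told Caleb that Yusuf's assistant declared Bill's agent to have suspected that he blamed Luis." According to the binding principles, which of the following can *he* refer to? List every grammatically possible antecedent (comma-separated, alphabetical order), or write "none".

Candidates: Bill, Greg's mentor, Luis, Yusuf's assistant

Bill, Greg's mentor, Yusuf's assistant

*he* is a pronoun; Principle B requires it to be free in its binding domain — the clause headed by 'blamed'.
— Bill: possessor inside the subject DP of the clause headed by 'suspected'; does not c-command the pronoun — Principle B does not apply; allowed.
— Greg's mentor: subject of the matrix clause; c-commands the pronoun but lies outside its binding domain — allowed.
— Luis: object of the clause headed by 'blamed'; is c-commanded by the pronoun; coreference would bind this R-expression — blocked (Principle C).
— Yusuf's assistant: subject of the clause headed by 'declared'; c-commands the pronoun but lies outside its binding domain — allowed.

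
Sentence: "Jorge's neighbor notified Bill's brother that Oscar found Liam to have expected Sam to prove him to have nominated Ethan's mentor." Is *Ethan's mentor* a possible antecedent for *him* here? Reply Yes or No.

No

*him* is a pronoun; Principle B requires it to be free in its binding domain — the clause headed by 'prove'.
— Ethan's mentor: object of the clause headed by 'nominated'; is c-commanded by the pronoun; coreference would bind this R-expression — blocked (Principle C).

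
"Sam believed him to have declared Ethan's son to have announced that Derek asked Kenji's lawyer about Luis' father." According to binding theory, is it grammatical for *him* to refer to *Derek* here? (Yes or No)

No

*Derek* is an R-expression; Principle C requires it to be free (not bound by any c-commanding expression).
— him: subject of the clause headed by 'declared'; the pronoun c-commands the R-expression — coreference blocked (Principle C).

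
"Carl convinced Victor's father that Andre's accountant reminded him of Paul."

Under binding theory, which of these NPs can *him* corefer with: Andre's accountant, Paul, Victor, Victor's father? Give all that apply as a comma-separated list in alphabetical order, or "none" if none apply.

*him* is a pronoun; Principle B requires it to be free in its binding domain — the clause headed by 'reminded'.
— Andre's accountant: subject of the clause headed by 'reminded'; c-commands the pronoun within its binding domain — blocked (Principle B).
— Paul: second object of the clause headed by 'reminded'; is c-commanded by the pronoun; coreference would bind this R-expression — blocked (Principle C).
— Victor: possessor inside the object DP of the matrix clause; does not c-command the pronoun — Principle B does not apply; allowed.
— Victor's father: object of the matrix clause; c-commands the pronoun but lies outside its binding domain — allowed.

Victor, Victor's father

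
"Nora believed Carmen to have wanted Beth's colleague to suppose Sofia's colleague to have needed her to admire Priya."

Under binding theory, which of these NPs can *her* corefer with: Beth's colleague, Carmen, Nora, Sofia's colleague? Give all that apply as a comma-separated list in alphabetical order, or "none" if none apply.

*her* is a pronoun; Principle B requires it to be free in its binding domain — the clause headed by 'needed'.
— Beth's colleague: subject of the clause headed by 'suppose'; c-commands the pronoun but lies outside its binding domain — allowed.
— Carmen: subject of the clause headed by 'wanted'; c-commands the pronoun but lies outside its binding domain — allowed.
— Nora: subject of the matrix clause; c-commands the pronoun but lies outside its binding domain — allowed.
— Sofia's colleague: subject of the clause headed by 'needed'; c-commands the pronoun within its binding domain — blocked (Principle B).

Beth's colleague, Carmen, Nora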